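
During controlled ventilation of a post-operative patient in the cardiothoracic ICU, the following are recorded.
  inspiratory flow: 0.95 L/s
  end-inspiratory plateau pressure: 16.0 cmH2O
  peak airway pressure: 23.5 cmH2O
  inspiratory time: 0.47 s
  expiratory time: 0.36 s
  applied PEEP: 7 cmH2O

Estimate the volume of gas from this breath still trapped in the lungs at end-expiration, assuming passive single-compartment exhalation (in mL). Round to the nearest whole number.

178

Vt = flow × Ti = 0.95 L/s × 0.47 s × 1000 mL/L = 446.5 mL.
R = (PIP − Pplat)/V̇ = (23.5 − 16.0) / 0.95 = 7.5/0.95 = 7.895 cmH2O·s/L.
C = Vt/(Pplat − PEEP) = 446.5 / (16.0 − 7) = 446.5/9.0 = 49.611 mL/cmH2O.
τ = R × C = 7.895 × 0.04961 L/cmH2O = 0.3917 s.
Fraction remaining = e^(−Te/τ) = e^(−0.36/0.3917) = 0.3989.
Trapped volume = 446.5 × 0.3989 = 178.11 mL.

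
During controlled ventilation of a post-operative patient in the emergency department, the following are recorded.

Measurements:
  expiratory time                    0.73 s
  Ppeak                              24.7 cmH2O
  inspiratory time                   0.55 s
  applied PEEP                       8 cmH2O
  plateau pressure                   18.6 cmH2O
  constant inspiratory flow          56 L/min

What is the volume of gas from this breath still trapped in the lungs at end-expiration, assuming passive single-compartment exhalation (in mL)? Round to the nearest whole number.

Flow: 56 L/min ÷ 60 = 0.9333 L/s.
Vt = flow × Ti = 0.9333 L/s × 0.55 s × 1000 mL/L = 513.32 mL.
R = (PIP − Pplat)/V̇ = (24.7 − 18.6) / 0.9333 = 6.1/0.9333 = 6.536 cmH2O·s/L.
C = Vt/(Pplat − PEEP) = 513.32 / (18.6 − 8) = 513.32/10.6 = 48.426 mL/cmH2O.
τ = R × C = 6.536 × 0.04843 L/cmH2O = 0.3165 s.
Fraction remaining = e^(−Te/τ) = e^(−0.73/0.3165) = 0.09961.
Trapped volume = 513.32 × 0.09961 = 51.132 mL.

51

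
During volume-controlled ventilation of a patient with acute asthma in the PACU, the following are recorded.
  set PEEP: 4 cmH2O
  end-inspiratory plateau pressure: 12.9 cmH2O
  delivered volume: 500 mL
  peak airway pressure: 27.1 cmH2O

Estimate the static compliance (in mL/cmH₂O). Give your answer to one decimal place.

56.2

Cstat = Vt / (Pplat − PEEP) = 500 / (12.9 − 4) = 500 / 8.9 = 56.18 mL/cmH2O.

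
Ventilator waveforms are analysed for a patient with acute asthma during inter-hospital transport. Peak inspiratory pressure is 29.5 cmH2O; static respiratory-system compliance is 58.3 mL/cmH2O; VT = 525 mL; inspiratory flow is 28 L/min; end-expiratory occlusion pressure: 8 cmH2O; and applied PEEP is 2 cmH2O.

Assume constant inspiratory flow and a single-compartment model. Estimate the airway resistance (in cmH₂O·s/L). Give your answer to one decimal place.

Flow: 28 L/min ÷ 60 = 0.4667 L/s.
Total PEEP = 8 cmH2O (set 2 + intrinsic 6); this is the baseline alveolar pressure.
Equation of motion (constant flow): PIP = Vt/C + R·V̇ + PEEP.
R·V̇ = PIP − Vt/C − PEEP = 29.5 − 525/58.3 − 8 = 29.5 − 9.005 − 8 = 12.495 cmH2O.
R = 12.495 / 0.4667 = 26.773 cmH2O·s/L.

26.8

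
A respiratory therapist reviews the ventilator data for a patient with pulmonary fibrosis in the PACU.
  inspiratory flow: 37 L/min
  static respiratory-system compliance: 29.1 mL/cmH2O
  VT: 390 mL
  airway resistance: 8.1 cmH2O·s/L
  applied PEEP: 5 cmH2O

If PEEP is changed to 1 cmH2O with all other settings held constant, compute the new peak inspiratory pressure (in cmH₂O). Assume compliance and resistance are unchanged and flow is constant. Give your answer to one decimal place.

19.4

Flow: 37 L/min ÷ 60 = 0.6167 L/s.
PIP = Vt/C + R·V̇ + PEEP (constant-flow equation of motion).
Only the baseline term changes: ΔPIP = ΔPEEP = 1 − 5 = -4.0 cmH2O.
Original PIP = 390/29.1 + 8.1×0.6167 + 5 = 23.397 cmH2O; new PIP = 23.397 + (-4.0) = 19.397 cmH2O.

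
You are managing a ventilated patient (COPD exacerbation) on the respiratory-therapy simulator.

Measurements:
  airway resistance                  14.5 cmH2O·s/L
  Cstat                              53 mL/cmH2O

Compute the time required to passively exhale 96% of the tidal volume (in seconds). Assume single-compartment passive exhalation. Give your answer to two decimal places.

2.47

τ = R × C = 14.5 × 53 mL/cmH2O = 14.5 × 0.053 L/cmH2O = 0.7685 s.
Exhaled fraction f = 1 − e^(−t/τ) → t = −τ·ln(1 − f) = −0.7685·ln(0.04) = 2.474 s.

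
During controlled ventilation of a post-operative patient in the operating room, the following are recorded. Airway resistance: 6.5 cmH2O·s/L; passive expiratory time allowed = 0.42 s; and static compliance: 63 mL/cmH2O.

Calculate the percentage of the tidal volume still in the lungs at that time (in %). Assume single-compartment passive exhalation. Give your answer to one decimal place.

τ = R × C = 6.5 × 63 mL/cmH2O = 6.5 × 0.063 L/cmH2O = 0.4095 s.
Passive exhalation: V(t)/V₀ = e^(−t/τ) = e^(−0.42/0.4095) = 0.3586.
Fraction remaining = 0.3586 → 35.86%.

35.9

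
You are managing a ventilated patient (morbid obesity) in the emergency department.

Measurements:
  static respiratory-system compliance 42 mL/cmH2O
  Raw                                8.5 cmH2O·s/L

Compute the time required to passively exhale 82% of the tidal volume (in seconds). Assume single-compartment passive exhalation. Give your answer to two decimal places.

τ = R × C = 8.5 × 42 mL/cmH2O = 8.5 × 0.042 L/cmH2O = 0.357 s.
Exhaled fraction f = 1 − e^(−t/τ) → t = −τ·ln(1 − f) = −0.357·ln(0.18) = 0.6122 s.

0.61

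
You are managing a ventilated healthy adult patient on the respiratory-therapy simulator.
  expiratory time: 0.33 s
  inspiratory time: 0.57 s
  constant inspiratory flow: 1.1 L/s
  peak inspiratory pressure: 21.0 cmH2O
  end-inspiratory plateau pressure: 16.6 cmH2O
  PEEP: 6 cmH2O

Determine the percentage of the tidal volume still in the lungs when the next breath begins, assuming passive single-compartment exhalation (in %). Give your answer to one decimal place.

24.8

Vt = flow × Ti = 1.1 L/s × 0.57 s × 1000 mL/L = 627.0 mL.
R = (PIP − Pplat)/V̇ = (21.0 − 16.6) / 1.1 = 4.4/1.1 = 4.0 cmH2O·s/L.
C = Vt/(Pplat − PEEP) = 627.0 / (16.6 − 6) = 627.0/10.6 = 59.151 mL/cmH2O.
τ = R × C = 4.0 × 0.05915 L/cmH2O = 0.2366 s.
Fraction remaining at end-expiration = e^(−Te/τ) = e^(−0.33/0.2366) = 0.2479 → 24.79%.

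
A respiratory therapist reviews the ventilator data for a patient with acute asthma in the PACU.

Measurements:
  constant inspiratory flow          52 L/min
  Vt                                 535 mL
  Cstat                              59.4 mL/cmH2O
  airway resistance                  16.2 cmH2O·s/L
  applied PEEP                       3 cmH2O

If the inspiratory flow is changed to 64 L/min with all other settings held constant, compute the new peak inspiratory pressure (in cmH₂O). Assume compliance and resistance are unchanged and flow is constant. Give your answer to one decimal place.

Flow: 52 L/min ÷ 60 = 0.8667 L/s.
New flow: 64 L/min ÷ 60 = 1.0667 L/s.
PIP = Vt/C + R·V̇ + PEEP (constant-flow equation of motion).
Only the resistive term changes: ΔPIP = R × ΔV̇ = 16.2 × (1.0667 − 0.8667) = 16.2 × 0.2 = 3.24 cmH2O.
Original PIP = 535/59.4 + 16.2×0.8667 + 3 = 26.047 cmH2O; new PIP = 26.047 + (3.24) = 29.287 cmH2O.

29.3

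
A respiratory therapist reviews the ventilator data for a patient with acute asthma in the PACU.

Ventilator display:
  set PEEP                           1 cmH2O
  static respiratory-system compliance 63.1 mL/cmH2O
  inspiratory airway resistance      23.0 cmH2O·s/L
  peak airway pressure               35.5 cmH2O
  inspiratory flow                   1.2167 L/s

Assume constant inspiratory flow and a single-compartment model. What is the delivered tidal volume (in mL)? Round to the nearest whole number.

411

Equation of motion (constant flow): PIP = Vt/C + R·V̇ + PEEP.
Vt/C = PIP − R·V̇ − PEEP = 35.5 − 27.984 − 1 = 6.516 cmH2O.
Vt = C × 6.516 = 63.1 × 6.516 = 411.16 mL.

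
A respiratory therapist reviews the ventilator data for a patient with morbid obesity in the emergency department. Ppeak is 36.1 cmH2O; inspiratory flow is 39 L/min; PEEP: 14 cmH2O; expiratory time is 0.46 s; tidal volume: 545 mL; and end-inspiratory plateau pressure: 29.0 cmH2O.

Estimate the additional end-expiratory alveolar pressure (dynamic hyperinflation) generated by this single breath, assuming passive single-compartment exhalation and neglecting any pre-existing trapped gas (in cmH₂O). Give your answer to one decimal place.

4.7

Flow: 39 L/min ÷ 60 = 0.65 L/s.
R = (PIP − Pplat)/V̇ = (36.1 − 29.0) / 0.65 = 7.1/0.65 = 10.923 cmH2O·s/L.
C = Vt/(Pplat − PEEP) = 545.0 / (29.0 − 14) = 545.0/15.0 = 36.333 mL/cmH2O.
τ = R × C = 10.923 × 0.03633 L/cmH2O = 0.3968 s.
Fraction remaining = e^(−Te/τ) = e^(−0.46/0.3968) = 0.3137; trapped volume = 545.0 × 0.3137 = 170.97 mL.
Additional alveolar pressure from trapping ≈ V_trapped / C = 170.97 / 36.333 = 4.706 cmH2O.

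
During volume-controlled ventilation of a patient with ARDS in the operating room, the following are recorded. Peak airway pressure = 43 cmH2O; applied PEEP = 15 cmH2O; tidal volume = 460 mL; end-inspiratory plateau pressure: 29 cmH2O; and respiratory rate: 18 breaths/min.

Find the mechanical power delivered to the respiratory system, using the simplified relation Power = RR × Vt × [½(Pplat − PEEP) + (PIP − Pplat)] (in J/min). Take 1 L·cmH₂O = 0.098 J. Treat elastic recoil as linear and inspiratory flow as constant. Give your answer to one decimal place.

Per-breath work = Vt × [½(Pplat−PEEP) + (PIP−Pplat)] = 0.460 × [0.5×14.0 + 14.0] = 0.460 × 21.0 = 9.66 L·cmH2O.
Power = 18 × 9.66 = 173.88 L·cmH2O/min.
× 0.098 J/(L·cmH2O) → 17.04 J/min.

17.0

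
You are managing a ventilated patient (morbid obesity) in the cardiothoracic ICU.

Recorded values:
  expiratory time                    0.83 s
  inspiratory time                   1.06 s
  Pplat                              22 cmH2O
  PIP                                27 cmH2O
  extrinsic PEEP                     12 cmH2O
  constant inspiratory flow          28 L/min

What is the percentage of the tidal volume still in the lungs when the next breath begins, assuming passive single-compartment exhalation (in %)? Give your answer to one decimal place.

20.9

Flow: 28 L/min ÷ 60 = 0.4667 L/s.
Vt = flow × Ti = 0.4667 L/s × 1.06 s × 1000 mL/L = 494.7 mL.
R = (PIP − Pplat)/V̇ = (27 − 22) / 0.4667 = 5.0/0.4667 = 10.714 cmH2O·s/L.
C = Vt/(Pplat − PEEP) = 494.7 / (22 − 12) = 494.7/10.0 = 49.47 mL/cmH2O.
τ = R × C = 10.714 × 0.04947 L/cmH2O = 0.53 s.
Fraction remaining at end-expiration = e^(−Te/τ) = e^(−0.83/0.53) = 0.2089 → 20.89%.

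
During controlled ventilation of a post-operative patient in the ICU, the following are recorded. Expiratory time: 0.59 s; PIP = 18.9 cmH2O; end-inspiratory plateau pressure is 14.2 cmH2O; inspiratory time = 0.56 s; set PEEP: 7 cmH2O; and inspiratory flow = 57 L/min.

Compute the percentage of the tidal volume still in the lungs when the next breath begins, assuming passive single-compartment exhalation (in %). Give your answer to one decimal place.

Flow: 57 L/min ÷ 60 = 0.95 L/s.
Vt = flow × Ti = 0.95 L/s × 0.56 s × 1000 mL/L = 532.0 mL.
R = (PIP − Pplat)/V̇ = (18.9 − 14.2) / 0.95 = 4.7/0.95 = 4.947 cmH2O·s/L.
C = Vt/(Pplat − PEEP) = 532.0 / (14.2 − 7) = 532.0/7.2 = 73.889 mL/cmH2O.
τ = R × C = 4.947 × 0.07389 L/cmH2O = 0.3655 s.
Fraction remaining at end-expiration = e^(−Te/τ) = e^(−0.59/0.3655) = 0.199 → 19.9%.

19.9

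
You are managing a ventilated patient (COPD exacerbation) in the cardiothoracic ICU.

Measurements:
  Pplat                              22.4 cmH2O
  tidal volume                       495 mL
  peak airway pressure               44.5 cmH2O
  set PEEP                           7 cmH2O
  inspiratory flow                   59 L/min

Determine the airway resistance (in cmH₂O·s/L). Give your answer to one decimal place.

22.5

Flow: 59 L/min ÷ 60 = 0.9833 L/s.
Raw = (PIP − Pplat) / flow = (44.5 − 22.4) / 0.9833 = 22.1 / 0.9833 = 22.475 cmH2O·s/L.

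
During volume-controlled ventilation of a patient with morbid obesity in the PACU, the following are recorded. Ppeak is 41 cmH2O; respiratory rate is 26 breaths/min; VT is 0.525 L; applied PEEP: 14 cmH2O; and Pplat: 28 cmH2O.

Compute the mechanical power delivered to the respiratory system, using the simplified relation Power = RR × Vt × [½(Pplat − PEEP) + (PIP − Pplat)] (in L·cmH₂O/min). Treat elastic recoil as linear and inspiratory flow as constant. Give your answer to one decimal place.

273.0

Per-breath work = Vt × [½(Pplat−PEEP) + (PIP−Pplat)] = 0.525 × [0.5×14.0 + 13.0] = 0.525 × 20.0 = 10.5 L·cmH2O.
Power = 26 × 10.5 = 273.0 L·cmH2O/min.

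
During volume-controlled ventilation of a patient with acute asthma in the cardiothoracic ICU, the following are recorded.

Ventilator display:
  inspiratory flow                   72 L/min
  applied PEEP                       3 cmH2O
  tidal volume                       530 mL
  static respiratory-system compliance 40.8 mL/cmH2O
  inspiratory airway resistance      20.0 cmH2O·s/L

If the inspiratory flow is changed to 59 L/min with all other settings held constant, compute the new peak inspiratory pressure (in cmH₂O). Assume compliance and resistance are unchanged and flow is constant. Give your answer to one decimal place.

Flow: 72 L/min ÷ 60 = 1.2 L/s.
New flow: 59 L/min ÷ 60 = 0.9833 L/s.
PIP = Vt/C + R·V̇ + PEEP (constant-flow equation of motion).
Only the resistive term changes: ΔPIP = R × ΔV̇ = 20.0 × (0.9833 − 1.2) = 20.0 × -0.2167 = -4.334 cmH2O.
Original PIP = 530/40.8 + 20.0×1.2 + 3 = 39.99 cmH2O; new PIP = 39.99 + (-4.334) = 35.656 cmH2O.

35.7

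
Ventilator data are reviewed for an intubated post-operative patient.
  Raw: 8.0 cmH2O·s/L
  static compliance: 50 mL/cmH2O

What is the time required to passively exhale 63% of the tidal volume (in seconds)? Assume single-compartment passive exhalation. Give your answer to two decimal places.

τ = R × C = 8.0 × 50 mL/cmH2O = 8.0 × 0.050 L/cmH2O = 0.4 s.
Exhaled fraction f = 1 − e^(−t/τ) → t = −τ·ln(1 − f) = −0.4·ln(0.37) = 0.3977 s.

0.40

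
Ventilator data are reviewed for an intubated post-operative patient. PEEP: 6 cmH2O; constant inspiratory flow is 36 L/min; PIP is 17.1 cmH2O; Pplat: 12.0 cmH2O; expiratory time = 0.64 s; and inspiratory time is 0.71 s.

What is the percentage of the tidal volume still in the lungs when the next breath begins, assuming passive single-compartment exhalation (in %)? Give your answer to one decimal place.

Flow: 36 L/min ÷ 60 = 0.6 L/s.
Vt = flow × Ti = 0.6 L/s × 0.71 s × 1000 mL/L = 426.0 mL.
R = (PIP − Pplat)/V̇ = (17.1 − 12.0) / 0.6 = 5.1/0.6 = 8.5 cmH2O·s/L.
C = Vt/(Pplat − PEEP) = 426.0 / (12.0 − 6) = 426.0/6.0 = 71.0 mL/cmH2O.
τ = R × C = 8.5 × 0.071 L/cmH2O = 0.6035 s.
Fraction remaining at end-expiration = e^(−Te/τ) = e^(−0.64/0.6035) = 0.3463 → 34.63%.

34.6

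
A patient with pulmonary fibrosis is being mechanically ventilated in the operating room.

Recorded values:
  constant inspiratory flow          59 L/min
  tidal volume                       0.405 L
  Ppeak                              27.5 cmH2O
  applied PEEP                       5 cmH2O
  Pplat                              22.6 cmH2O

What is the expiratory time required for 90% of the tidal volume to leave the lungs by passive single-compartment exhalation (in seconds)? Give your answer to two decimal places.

Flow: 59 L/min ÷ 60 = 0.9833 L/s.
R = (PIP − Pplat)/V̇ = (27.5 − 22.6) / 0.9833 = 4.9/0.9833 = 4.983 cmH2O·s/L.
C = Vt/(Pplat − PEEP) = 405.0 / (22.6 − 5) = 405.0/17.6 = 23.011 mL/cmH2O.
τ = R × C = 4.983 × 0.02301 L/cmH2O = 0.1147 s.
t = −τ·ln(1 − 0.90) = −0.1147·ln(0.1) = 0.2641 s.

0.26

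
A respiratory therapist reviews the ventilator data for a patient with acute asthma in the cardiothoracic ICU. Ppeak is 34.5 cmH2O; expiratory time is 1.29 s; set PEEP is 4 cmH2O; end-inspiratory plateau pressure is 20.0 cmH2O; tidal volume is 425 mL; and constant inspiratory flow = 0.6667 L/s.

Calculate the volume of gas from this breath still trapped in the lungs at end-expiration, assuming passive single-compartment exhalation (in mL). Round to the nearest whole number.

46

R = (PIP − Pplat)/V̇ = (34.5 − 20.0) / 0.6667 = 14.5/0.6667 = 21.749 cmH2O·s/L.
C = Vt/(Pplat − PEEP) = 425.0 / (20.0 − 4) = 425.0/16.0 = 26.563 mL/cmH2O.
τ = R × C = 21.749 × 0.02656 L/cmH2O = 0.5777 s.
Fraction remaining = e^(−Te/τ) = e^(−1.29/0.5777) = 0.1072.
Trapped volume = 425.0 × 0.1072 = 45.56 mL.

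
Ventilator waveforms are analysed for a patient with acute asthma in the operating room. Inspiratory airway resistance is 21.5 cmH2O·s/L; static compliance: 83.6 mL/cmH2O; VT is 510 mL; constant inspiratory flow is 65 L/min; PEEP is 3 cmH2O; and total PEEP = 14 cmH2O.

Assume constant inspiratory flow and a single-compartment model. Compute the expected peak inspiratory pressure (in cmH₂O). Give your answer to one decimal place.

43.4

Flow: 65 L/min ÷ 60 = 1.0833 L/s.
Total PEEP = 14 cmH2O (set 3 + intrinsic 11); this is the baseline alveolar pressure.
Equation of motion (constant flow): PIP = Vt/C + R·V̇ + PEEP.
PIP = 510/83.6 + 21.5×1.0833 + 14 = 6.1 + 23.291 + 14 = 43.391 cmH2O.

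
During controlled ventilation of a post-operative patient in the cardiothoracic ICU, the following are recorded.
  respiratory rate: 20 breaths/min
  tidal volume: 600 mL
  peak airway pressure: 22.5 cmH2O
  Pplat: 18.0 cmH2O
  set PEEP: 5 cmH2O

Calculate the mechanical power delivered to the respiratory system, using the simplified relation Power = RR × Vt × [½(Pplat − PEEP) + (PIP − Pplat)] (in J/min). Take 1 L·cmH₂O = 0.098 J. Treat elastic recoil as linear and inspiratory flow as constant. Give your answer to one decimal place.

12.9

Per-breath work = Vt × [½(Pplat−PEEP) + (PIP−Pplat)] = 0.600 × [0.5×13.0 + 4.5] = 0.600 × 11.0 = 6.6 L·cmH2O.
Power = 20 × 6.6 = 132.0 L·cmH2O/min.
× 0.098 J/(L·cmH2O) → 12.936 J/min.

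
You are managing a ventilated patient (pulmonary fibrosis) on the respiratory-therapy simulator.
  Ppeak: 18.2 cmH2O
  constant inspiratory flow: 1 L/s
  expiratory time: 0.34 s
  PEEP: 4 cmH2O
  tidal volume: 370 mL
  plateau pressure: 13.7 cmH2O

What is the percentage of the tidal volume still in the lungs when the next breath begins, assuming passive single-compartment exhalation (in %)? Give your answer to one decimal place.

13.8

R = (PIP − Pplat)/V̇ = (18.2 − 13.7) / 1 = 4.5/1 = 4.5 cmH2O·s/L.
C = Vt/(Pplat − PEEP) = 370.0 / (13.7 − 4) = 370.0/9.7 = 38.144 mL/cmH2O.
τ = R × C = 4.5 × 0.03814 L/cmH2O = 0.1716 s.
Fraction remaining at end-expiration = e^(−Te/τ) = e^(−0.34/0.1716) = 0.1379 → 13.79%.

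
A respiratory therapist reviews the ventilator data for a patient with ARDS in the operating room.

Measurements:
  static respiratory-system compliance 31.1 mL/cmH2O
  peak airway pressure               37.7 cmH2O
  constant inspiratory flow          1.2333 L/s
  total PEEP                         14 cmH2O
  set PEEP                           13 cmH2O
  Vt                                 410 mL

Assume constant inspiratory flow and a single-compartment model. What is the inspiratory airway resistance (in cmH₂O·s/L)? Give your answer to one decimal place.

8.5

Total PEEP = 14 cmH2O (set 13 + intrinsic 1); this is the baseline alveolar pressure.
Equation of motion (constant flow): PIP = Vt/C + R·V̇ + PEEP.
R·V̇ = PIP − Vt/C − PEEP = 37.7 − 410/31.1 − 14 = 37.7 − 13.183 − 14 = 10.517 cmH2O.
R = 10.517 / 1.2333 = 8.528 cmH2O·s/L.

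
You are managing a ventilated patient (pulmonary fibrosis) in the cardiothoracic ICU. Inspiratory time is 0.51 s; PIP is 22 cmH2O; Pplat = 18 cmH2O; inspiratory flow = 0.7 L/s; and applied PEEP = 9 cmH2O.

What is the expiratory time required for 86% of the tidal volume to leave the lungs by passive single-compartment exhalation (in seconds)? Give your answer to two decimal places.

Vt = flow × Ti = 0.7 L/s × 0.51 s × 1000 mL/L = 357.0 mL.
R = (PIP − Pplat)/V̇ = (22 − 18) / 0.7 = 4.0/0.7 = 5.714 cmH2O·s/L.
C = Vt/(Pplat − PEEP) = 357.0 / (18 − 9) = 357.0/9.0 = 39.667 mL/cmH2O.
τ = R × C = 5.714 × 0.03967 L/cmH2O = 0.2267 s.
t = −τ·ln(1 − 0.86) = −0.2267·ln(0.14) = 0.4457 s.

0.45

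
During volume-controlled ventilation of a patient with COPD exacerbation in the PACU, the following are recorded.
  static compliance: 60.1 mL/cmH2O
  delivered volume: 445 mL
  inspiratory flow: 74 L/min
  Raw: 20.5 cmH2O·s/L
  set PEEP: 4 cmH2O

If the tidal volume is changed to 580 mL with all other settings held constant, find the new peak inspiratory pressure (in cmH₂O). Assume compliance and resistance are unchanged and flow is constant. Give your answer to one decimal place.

Flow: 74 L/min ÷ 60 = 1.2333 L/s.
PIP = Vt/C + R·V̇ + PEEP (constant-flow equation of motion).
Only the elastic term changes: ΔPIP = ΔVt / C = (580 − 445) / 60.1 = 2.246 cmH2O.
Original PIP = 445/60.1 + 20.5×1.2333 + 4 = 36.687 cmH2O; new PIP = 36.687 + (2.246) = 38.933 cmH2O.

38.9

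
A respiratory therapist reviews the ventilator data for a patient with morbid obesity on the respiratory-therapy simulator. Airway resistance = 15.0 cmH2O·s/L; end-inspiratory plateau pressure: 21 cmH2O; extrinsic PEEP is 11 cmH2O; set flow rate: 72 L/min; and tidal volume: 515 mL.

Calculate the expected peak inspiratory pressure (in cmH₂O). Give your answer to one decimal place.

39.0

Flow: 72 L/min ÷ 60 = 1.2 L/s.
PIP = Pplat + Raw × flow = 21 + 15.0 × 1.2 = 21 + 18.0 = 39.0 cmH2O.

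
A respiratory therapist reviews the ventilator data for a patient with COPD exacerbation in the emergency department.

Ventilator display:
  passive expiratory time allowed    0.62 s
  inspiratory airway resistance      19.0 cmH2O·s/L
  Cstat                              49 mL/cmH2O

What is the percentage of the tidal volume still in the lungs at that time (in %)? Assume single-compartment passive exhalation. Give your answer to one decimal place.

51.4

τ = R × C = 19.0 × 49 mL/cmH2O = 19.0 × 0.049 L/cmH2O = 0.931 s.
Passive exhalation: V(t)/V₀ = e^(−t/τ) = e^(−0.62/0.931) = 0.5138.
Fraction remaining = 0.5138 → 51.38%.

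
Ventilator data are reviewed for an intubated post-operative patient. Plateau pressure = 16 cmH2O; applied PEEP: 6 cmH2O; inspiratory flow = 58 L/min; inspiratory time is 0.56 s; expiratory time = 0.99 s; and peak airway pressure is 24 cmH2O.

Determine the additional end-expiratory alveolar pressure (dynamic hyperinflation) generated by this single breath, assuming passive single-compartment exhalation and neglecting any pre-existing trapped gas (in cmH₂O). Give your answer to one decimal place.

Flow: 58 L/min ÷ 60 = 0.9667 L/s.
Vt = flow × Ti = 0.9667 L/s × 0.56 s × 1000 mL/L = 541.35 mL.
R = (PIP − Pplat)/V̇ = (24 − 16) / 0.9667 = 8.0/0.9667 = 8.276 cmH2O·s/L.
C = Vt/(Pplat − PEEP) = 541.35 / (16 − 6) = 541.35/10.0 = 54.135 mL/cmH2O.
τ = R × C = 8.276 × 0.05414 L/cmH2O = 0.4481 s.
Fraction remaining = e^(−Te/τ) = e^(−0.99/0.4481) = 0.1098; trapped volume = 541.35 × 0.1098 = 59.44 mL.
Additional alveolar pressure from trapping ≈ V_trapped / C = 59.44 / 54.135 = 1.098 cmH2O.

1.1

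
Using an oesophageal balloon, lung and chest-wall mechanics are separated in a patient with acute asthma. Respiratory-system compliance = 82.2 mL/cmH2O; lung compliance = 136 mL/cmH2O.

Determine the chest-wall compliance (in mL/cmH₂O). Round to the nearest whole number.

1/Ccw = 1/Crs − 1/CL.
1/Ccw = 1/82.2 − 1/136 = 0.004813.
Ccw = 207.77 mL/cmH2O.

208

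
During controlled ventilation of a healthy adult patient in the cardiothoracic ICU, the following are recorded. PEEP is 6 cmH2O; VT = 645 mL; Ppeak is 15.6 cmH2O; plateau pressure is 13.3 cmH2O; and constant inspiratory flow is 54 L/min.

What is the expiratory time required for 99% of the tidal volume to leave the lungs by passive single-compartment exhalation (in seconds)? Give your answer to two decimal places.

1.04

Flow: 54 L/min ÷ 60 = 0.9 L/s.
R = (PIP − Pplat)/V̇ = (15.6 − 13.3) / 0.9 = 2.3/0.9 = 2.556 cmH2O·s/L.
C = Vt/(Pplat − PEEP) = 645.0 / (13.3 − 6) = 645.0/7.3 = 88.356 mL/cmH2O.
τ = R × C = 2.556 × 0.08836 L/cmH2O = 0.2258 s.
t = −τ·ln(1 − 0.99) = −0.2258·ln(0.01) = 1.04 s.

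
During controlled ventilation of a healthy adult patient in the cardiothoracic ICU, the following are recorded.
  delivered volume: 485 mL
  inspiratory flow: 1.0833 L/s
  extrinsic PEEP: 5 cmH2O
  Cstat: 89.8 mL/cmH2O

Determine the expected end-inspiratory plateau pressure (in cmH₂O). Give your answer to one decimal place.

10.4

Pplat = PEEP + Vt / Cstat = 5 + 485 / 89.8 = 5 + 5.401 = 10.401 cmH2O.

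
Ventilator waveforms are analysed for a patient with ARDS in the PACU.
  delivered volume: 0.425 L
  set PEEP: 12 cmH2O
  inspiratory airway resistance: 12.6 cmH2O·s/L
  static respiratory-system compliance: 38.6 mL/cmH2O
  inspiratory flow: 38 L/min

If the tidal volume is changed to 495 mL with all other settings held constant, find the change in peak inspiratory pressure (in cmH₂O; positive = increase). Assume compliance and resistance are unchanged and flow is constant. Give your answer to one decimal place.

1.8

PIP = Vt/C + R·V̇ + PEEP (constant-flow equation of motion).
Only the elastic term changes: ΔPIP = ΔVt / C = (495 − 425) / 38.6 = 1.813 cmH2O.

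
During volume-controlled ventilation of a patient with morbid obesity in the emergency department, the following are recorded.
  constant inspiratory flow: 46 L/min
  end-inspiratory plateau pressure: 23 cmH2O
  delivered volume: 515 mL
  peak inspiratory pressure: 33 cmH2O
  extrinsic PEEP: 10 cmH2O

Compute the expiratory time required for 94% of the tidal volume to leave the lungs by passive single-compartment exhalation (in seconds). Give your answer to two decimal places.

Flow: 46 L/min ÷ 60 = 0.7667 L/s.
R = (PIP − Pplat)/V̇ = (33 − 23) / 0.7667 = 10.0/0.7667 = 13.043 cmH2O·s/L.
C = Vt/(Pplat − PEEP) = 515.0 / (23 − 10) = 515.0/13.0 = 39.615 mL/cmH2O.
τ = R × C = 13.043 × 0.03962 L/cmH2O = 0.5168 s.
t = −τ·ln(1 − 0.94) = −0.5168·ln(0.06) = 1.454 s.

1.45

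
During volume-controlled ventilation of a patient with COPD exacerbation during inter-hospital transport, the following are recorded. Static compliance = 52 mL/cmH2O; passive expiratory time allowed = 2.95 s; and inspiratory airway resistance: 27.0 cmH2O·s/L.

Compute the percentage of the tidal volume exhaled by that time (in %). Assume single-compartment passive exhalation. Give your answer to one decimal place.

87.8

τ = R × C = 27.0 × 52 mL/cmH2O = 27.0 × 0.052 L/cmH2O = 1.404 s.
Passive exhalation: V(t)/V₀ = e^(−t/τ) = e^(−2.95/1.404) = 0.1223.
Fraction exhaled = 1 − 0.1223 = 0.8777 → 87.77%.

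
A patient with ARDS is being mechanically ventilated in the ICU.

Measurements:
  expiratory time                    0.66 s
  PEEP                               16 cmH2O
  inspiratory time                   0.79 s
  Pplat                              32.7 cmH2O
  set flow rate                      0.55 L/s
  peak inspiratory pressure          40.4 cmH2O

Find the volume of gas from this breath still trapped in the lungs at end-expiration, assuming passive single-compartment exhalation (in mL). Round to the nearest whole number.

71

Vt = flow × Ti = 0.55 L/s × 0.79 s × 1000 mL/L = 434.5 mL.
R = (PIP − Pplat)/V̇ = (40.4 − 32.7) / 0.55 = 7.7/0.55 = 14.0 cmH2O·s/L.
C = Vt/(Pplat − PEEP) = 434.5 / (32.7 − 16) = 434.5/16.7 = 26.018 mL/cmH2O.
τ = R × C = 14.0 × 0.02602 L/cmH2O = 0.3643 s.
Fraction remaining = e^(−Te/τ) = e^(−0.66/0.3643) = 0.1634.
Trapped volume = 434.5 × 0.1634 = 70.997 mL.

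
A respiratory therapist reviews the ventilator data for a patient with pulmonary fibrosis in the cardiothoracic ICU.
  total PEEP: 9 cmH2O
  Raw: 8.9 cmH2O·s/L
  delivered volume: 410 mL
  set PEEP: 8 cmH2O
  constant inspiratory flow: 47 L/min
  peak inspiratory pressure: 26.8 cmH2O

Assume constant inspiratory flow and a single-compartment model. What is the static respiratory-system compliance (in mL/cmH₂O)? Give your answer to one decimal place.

37.9

Flow: 47 L/min ÷ 60 = 0.7833 L/s.
Total PEEP = 9 cmH2O (set 8 + intrinsic 1); this is the baseline alveolar pressure.
Equation of motion (constant flow): PIP = Vt/C + R·V̇ + PEEP.
Vt/C = PIP − R·V̇ − PEEP = 26.8 − 8.9×0.7833 − 9 = 26.8 − 6.971 − 9 = 10.829 cmH2O.
C = Vt / 10.829 = 410 / 10.829 = 37.861 mL/cmH2O.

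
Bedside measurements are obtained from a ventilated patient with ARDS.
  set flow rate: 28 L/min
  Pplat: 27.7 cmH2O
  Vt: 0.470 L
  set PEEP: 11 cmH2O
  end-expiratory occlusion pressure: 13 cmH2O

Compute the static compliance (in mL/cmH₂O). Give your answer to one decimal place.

32.0

End-expiratory occlusion gives total PEEP = 13 cmH2O (intrinsic PEEP = 13 − 11 = 2). Use total PEEP for the elastic gradient.
Cstat = Vt / (Pplat − PEEPtotal) = 470 / (27.7 − 13) = 470 / 14.7 = 31.973 mL/cmH2O.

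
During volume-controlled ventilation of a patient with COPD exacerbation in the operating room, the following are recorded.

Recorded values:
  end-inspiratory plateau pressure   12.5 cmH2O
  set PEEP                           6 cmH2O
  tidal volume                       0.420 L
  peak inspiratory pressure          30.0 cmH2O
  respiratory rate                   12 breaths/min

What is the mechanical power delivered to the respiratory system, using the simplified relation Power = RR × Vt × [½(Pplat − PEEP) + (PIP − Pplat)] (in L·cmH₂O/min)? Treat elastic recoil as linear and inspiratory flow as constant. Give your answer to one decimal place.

Per-breath work = Vt × [½(Pplat−PEEP) + (PIP−Pplat)] = 0.420 × [0.5×6.5 + 17.5] = 0.420 × 20.75 = 8.715 L·cmH2O.
Power = 12 × 8.715 = 104.58 L·cmH2O/min.

104.6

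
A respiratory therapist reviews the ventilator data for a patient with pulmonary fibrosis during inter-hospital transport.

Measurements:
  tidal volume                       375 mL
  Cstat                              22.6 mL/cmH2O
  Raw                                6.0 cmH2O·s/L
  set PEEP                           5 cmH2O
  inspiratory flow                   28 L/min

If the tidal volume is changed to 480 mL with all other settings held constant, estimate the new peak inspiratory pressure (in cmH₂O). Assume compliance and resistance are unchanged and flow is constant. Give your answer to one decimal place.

Flow: 28 L/min ÷ 60 = 0.4667 L/s.
PIP = Vt/C + R·V̇ + PEEP (constant-flow equation of motion).
Only the elastic term changes: ΔPIP = ΔVt / C = (480 − 375) / 22.6 = 4.646 cmH2O.
Original PIP = 375/22.6 + 6.0×0.4667 + 5 = 24.393 cmH2O; new PIP = 24.393 + (4.646) = 29.039 cmH2O.

29.0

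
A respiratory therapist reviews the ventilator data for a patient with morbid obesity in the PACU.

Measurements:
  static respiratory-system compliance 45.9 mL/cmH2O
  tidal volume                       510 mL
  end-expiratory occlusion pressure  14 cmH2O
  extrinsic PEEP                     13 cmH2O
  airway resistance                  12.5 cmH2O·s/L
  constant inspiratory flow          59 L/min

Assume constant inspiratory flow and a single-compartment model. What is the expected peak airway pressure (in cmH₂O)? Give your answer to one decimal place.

37.4

Flow: 59 L/min ÷ 60 = 0.9833 L/s.
Total PEEP = 14 cmH2O (set 13 + intrinsic 1); this is the baseline alveolar pressure.
Equation of motion (constant flow): PIP = Vt/C + R·V̇ + PEEP.
PIP = 510/45.9 + 12.5×0.9833 + 14 = 11.111 + 12.291 + 14 = 37.402 cmH2O.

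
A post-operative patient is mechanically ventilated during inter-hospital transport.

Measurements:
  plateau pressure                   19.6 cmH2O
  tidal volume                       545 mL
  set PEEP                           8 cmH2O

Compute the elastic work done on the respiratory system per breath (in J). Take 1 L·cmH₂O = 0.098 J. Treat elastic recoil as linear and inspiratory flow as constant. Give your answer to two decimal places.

Elastic work ≈ ½ × (Pplat − PEEP) × Vt = 0.5 × (19.6 − 8) × 0.545 L = 0.5 × 11.6 × 0.545 = 3.161 L·cmH2O.
× 0.098 J/(L·cmH2O) → 0.3098 J.

0.31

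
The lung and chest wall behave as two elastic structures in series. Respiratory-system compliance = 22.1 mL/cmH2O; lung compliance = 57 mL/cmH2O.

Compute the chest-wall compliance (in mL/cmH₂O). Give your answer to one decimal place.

1/Ccw = 1/Crs − 1/CL.
1/Ccw = 1/22.1 − 1/57 = 0.02771.
Ccw = 36.088 mL/cmH2O.

36.1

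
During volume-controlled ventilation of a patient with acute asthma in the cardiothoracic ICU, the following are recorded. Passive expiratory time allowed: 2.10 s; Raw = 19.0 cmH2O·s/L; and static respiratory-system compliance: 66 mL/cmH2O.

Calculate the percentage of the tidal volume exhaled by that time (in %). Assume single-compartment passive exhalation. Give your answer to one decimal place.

81.3

τ = R × C = 19.0 × 66 mL/cmH2O = 19.0 × 0.066 L/cmH2O = 1.254 s.
Passive exhalation: V(t)/V₀ = e^(−t/τ) = e^(−2.10/1.254) = 0.1874.
Fraction exhaled = 1 − 0.1874 = 0.8126 → 81.26%.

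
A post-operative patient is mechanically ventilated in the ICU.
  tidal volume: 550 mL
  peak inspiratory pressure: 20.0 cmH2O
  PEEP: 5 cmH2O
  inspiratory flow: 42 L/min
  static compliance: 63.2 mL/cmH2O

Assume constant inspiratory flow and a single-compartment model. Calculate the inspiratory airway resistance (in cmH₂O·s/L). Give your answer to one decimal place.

9.0

Flow: 42 L/min ÷ 60 = 0.7 L/s.
Equation of motion (constant flow): PIP = Vt/C + R·V̇ + PEEP.
R·V̇ = PIP − Vt/C − PEEP = 20.0 − 550/63.2 − 5 = 20.0 − 8.703 − 5 = 6.297 cmH2O.
R = 6.297 / 0.7 = 8.996 cmH2O·s/L.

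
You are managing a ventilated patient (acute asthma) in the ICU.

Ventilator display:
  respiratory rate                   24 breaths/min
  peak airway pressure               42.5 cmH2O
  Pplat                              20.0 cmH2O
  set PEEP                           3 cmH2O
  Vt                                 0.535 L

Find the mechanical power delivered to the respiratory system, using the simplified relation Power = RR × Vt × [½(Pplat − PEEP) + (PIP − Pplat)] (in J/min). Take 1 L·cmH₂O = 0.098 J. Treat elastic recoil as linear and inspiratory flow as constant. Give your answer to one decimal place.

Per-breath work = Vt × [½(Pplat−PEEP) + (PIP−Pplat)] = 0.535 × [0.5×17.0 + 22.5] = 0.535 × 31.0 = 16.585 L·cmH2O.
Power = 24 × 16.585 = 398.04 L·cmH2O/min.
× 0.098 J/(L·cmH2O) → 39.008 J/min.

39.0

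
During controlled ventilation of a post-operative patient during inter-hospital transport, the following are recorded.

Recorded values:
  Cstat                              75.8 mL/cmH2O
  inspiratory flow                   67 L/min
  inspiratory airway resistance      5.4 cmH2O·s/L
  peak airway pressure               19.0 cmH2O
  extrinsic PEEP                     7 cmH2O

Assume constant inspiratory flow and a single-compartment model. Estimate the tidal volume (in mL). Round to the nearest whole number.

453

Flow: 67 L/min ÷ 60 = 1.1167 L/s.
Equation of motion (constant flow): PIP = Vt/C + R·V̇ + PEEP.
Vt/C = PIP − R·V̇ − PEEP = 19.0 − 6.03 − 7 = 5.97 cmH2O.
Vt = C × 5.97 = 75.8 × 5.97 = 452.53 mL.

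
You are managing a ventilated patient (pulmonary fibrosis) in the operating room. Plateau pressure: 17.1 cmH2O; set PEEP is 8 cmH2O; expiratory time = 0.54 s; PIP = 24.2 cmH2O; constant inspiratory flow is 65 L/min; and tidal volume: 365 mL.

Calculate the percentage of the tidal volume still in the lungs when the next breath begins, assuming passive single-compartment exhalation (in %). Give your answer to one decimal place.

Flow: 65 L/min ÷ 60 = 1.0833 L/s.
R = (PIP − Pplat)/V̇ = (24.2 − 17.1) / 1.0833 = 7.1/1.0833 = 6.554 cmH2O·s/L.
C = Vt/(Pplat − PEEP) = 365.0 / (17.1 − 8) = 365.0/9.1 = 40.11 mL/cmH2O.
τ = R × C = 6.554 × 0.04011 L/cmH2O = 0.2629 s.
Fraction remaining at end-expiration = e^(−Te/τ) = e^(−0.54/0.2629) = 0.1282 → 12.82%.

12.8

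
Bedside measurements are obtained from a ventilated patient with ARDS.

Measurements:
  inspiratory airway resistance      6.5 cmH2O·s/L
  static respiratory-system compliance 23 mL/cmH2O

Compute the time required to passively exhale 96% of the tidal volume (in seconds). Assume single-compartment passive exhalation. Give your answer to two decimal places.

0.48

τ = R × C = 6.5 × 23 mL/cmH2O = 6.5 × 0.023 L/cmH2O = 0.1495 s.
Exhaled fraction f = 1 − e^(−t/τ) → t = −τ·ln(1 − f) = −0.1495·ln(0.04) = 0.4812 s.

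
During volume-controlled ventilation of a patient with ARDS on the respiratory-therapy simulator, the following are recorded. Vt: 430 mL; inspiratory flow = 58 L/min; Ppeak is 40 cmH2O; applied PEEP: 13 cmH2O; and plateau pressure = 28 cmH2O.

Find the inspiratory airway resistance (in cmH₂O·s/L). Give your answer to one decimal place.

Flow: 58 L/min ÷ 60 = 0.9667 L/s.
Raw = (PIP − Pplat) / flow = (40 − 28) / 0.9667 = 12.0 / 0.9667 = 12.413 cmH2O·s/L.

12.4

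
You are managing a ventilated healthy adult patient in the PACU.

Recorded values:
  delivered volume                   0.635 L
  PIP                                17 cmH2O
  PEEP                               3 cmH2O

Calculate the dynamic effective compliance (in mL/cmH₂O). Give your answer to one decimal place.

Dynamic compliance = Vt / (PIP − PEEP) = 635 / (17 − 3) = 635 / 14.0 = 45.357 mL/cmH2O.

45.4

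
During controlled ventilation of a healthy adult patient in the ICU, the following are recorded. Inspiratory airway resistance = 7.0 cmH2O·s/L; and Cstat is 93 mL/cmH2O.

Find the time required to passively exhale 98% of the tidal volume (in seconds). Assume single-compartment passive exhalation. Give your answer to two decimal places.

2.55

τ = R × C = 7.0 × 93 mL/cmH2O = 7.0 × 0.093 L/cmH2O = 0.651 s.
Exhaled fraction f = 1 − e^(−t/τ) → t = −τ·ln(1 − f) = −0.651·ln(0.02) = 2.547 s.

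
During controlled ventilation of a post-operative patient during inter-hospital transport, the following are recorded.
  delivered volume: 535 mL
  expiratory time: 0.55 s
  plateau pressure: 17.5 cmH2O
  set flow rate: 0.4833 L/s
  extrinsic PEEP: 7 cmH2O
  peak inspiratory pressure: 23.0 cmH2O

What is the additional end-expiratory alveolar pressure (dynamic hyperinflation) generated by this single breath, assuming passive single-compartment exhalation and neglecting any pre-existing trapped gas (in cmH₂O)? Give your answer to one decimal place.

4.1

R = (PIP − Pplat)/V̇ = (23.0 − 17.5) / 0.4833 = 5.5/0.4833 = 11.38 cmH2O·s/L.
C = Vt/(Pplat − PEEP) = 535.0 / (17.5 − 7) = 535.0/10.5 = 50.952 mL/cmH2O.
τ = R × C = 11.38 × 0.05095 L/cmH2O = 0.5798 s.
Fraction remaining = e^(−Te/τ) = e^(−0.55/0.5798) = 0.3873; trapped volume = 535.0 × 0.3873 = 207.21 mL.
Additional alveolar pressure from trapping ≈ V_trapped / C = 207.21 / 50.952 = 4.067 cmH2O.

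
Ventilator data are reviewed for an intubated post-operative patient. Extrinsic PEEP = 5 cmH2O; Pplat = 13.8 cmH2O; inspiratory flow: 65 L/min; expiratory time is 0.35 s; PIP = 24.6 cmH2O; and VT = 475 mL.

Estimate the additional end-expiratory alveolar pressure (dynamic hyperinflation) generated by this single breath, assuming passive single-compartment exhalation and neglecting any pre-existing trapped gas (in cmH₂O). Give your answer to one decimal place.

4.6

Flow: 65 L/min ÷ 60 = 1.0833 L/s.
R = (PIP − Pplat)/V̇ = (24.6 − 13.8) / 1.0833 = 10.8/1.0833 = 9.97 cmH2O·s/L.
C = Vt/(Pplat − PEEP) = 475.0 / (13.8 − 5) = 475.0/8.8 = 53.977 mL/cmH2O.
τ = R × C = 9.97 × 0.05398 L/cmH2O = 0.5382 s.
Fraction remaining = e^(−Te/τ) = e^(−0.35/0.5382) = 0.5219; trapped volume = 475.0 × 0.5219 = 247.9 mL.
Additional alveolar pressure from trapping ≈ V_trapped / C = 247.9 / 53.977 = 4.593 cmH2O.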